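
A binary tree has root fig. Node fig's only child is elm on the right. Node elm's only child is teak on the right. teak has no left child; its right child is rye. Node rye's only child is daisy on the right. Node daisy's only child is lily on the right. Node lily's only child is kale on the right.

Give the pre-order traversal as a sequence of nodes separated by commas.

fig, elm, teak, rye, daisy, lily, kale

Pre-order visits the node, then its left subtree, then its right subtree.
Visit fig.
At fig: no left child.
At fig: go right to elm.
  Visit elm.
  At elm: no left child.
  At elm: go right to teak.
    Visit teak.
    At teak: no left child.
    At teak: go right to rye.
      Visit rye.
      At rye: no left child.
      At rye: go right to daisy.
        Visit daisy.
        At daisy: no left child.
        At daisy: go right to lily.
          Visit lily.
          At lily: no left child.
          At lily: go right to kale.
            kale is a leaf — visit kale.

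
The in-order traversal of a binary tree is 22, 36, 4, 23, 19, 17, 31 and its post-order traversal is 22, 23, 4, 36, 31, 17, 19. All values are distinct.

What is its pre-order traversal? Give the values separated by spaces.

The last element of post-order is the root; it splits in-order into left and right subtrees.
Root 19: left subtree has 4 nodes {22, 36, 4, 23}, right has 2 {17, 31}.
  Root 36: left subtree has 1 node {22}, right has 2 {4, 23}.
    Root 4: left subtree has 0 nodes { }, right has 1 {23}.
  Root 17: left subtree has 0 nodes { }, right has 1 {31}.

19 36 22 4 23 17 31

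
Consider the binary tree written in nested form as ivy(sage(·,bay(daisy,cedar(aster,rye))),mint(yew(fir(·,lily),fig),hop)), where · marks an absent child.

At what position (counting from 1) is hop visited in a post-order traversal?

11

Post-order visits the left subtree, then the right subtree, then the node.
At ivy: go left to sage.
  At sage: no left child.
  At sage: go right to bay.
    At bay: go left to daisy.
      daisy is a leaf — visit daisy.
    At bay: go right to cedar.
      At cedar: go left to aster.
        aster is a leaf — visit aster.
      At cedar: go right to rye.
        rye is a leaf — visit rye.
      Visit cedar.
    Visit bay.
  Visit sage.
At ivy: go right to mint.
  At mint: go left to yew.
    At yew: go left to fir.
      At fir: no left child.
      At fir: go right to lily.
        lily is a leaf — visit lily.
      Visit fir.
    At yew: go right to fig.
      fig is a leaf — visit fig.
    Visit yew.
  At mint: go right to hop.
    hop is a leaf — visit hop.
  Visit mint.
Visit ivy.
Full post-order sequence: daisy, aster, rye, cedar, bay, sage, lily, fir, fig, yew, hop, mint, ivy.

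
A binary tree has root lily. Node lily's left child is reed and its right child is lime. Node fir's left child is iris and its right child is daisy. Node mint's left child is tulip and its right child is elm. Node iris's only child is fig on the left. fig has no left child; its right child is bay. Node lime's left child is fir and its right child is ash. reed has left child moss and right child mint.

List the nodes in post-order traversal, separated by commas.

moss, tulip, elm, mint, reed, bay, fig, iris, daisy, fir, ash, lime, lily

Post-order visits the left subtree, then the right subtree, then the node.
At lily: go left to reed.
  At reed: go left to moss.
    moss is a leaf — visit moss.
  At reed: go right to mint.
    At mint: go left to tulip.
      tulip is a leaf — visit tulip.
    At mint: go right to elm.
      elm is a leaf — visit elm.
    Visit mint.
  Visit reed.
At lily: go right to lime.
  At lime: go left to fir.
    At fir: go left to iris.
      At iris: go left to fig.
        At fig: no left child.
        At fig: go right to bay.
          bay is a leaf — visit bay.
        Visit fig.
      At iris: no right child.
      Visit iris.
    At fir: go right to daisy.
      daisy is a leaf — visit daisy.
    Visit fir.
  At lime: go right to ash.
    ash is a leaf — visit ash.
  Visit lime.
Visit lily.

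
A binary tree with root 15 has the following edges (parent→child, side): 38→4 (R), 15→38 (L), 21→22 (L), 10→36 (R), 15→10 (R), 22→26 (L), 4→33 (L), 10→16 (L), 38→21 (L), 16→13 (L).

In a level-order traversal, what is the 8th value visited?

22

Level-order visits nodes level by level from the root, left to right within each level.
Level 0: 15
Level 1: 38, 10
Level 2: 21, 4, 16, 36
Level 3: 22, 33, 13
Level 4: 26
Full level-order sequence: 15, 38, 10, 21, 4, 16, 36, 22, 33, 13, 26.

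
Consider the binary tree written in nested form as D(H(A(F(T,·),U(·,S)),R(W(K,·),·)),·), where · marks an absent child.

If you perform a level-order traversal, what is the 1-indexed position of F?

5

Level-order visits nodes level by level from the root, left to right within each level.
Level 0: D
Level 1: H
Level 2: A, R
Level 3: F, U, W
Level 4: T, S, K
Full level-order sequence: D, H, A, R, F, U, W, T, S, K.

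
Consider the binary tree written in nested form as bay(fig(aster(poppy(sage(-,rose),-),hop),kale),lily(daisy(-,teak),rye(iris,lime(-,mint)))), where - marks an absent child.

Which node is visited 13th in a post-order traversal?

Post-order visits the left subtree, then the right subtree, then the node.
At bay: go left to fig.
  At fig: go left to aster.
    At aster: go left to poppy.
      At poppy: go left to sage.
        At sage: no left child.
        At sage: go right to rose.
          rose is a leaf — visit rose.
        Visit sage.
      At poppy: no right child.
      Visit poppy.
    At aster: go right to hop.
      hop is a leaf — visit hop.
    Visit aster.
  At fig: go right to kale.
    kale is a leaf — visit kale.
  Visit fig.
At bay: go right to lily.
  At lily: go left to daisy.
    At daisy: no left child.
    At daisy: go right to teak.
      teak is a leaf — visit teak.
    Visit daisy.
  At lily: go right to rye.
    At rye: go left to iris.
      iris is a leaf — visit iris.
    At rye: go right to lime.
      At lime: no left child.
      At lime: go right to mint.
        mint is a leaf — visit mint.
      Visit lime.
    Visit rye.
  Visit lily.
Visit bay.
Full post-order sequence: rose, sage, poppy, hop, aster, kale, fig, teak, daisy, iris, mint, lime, rye, lily, bay.

rye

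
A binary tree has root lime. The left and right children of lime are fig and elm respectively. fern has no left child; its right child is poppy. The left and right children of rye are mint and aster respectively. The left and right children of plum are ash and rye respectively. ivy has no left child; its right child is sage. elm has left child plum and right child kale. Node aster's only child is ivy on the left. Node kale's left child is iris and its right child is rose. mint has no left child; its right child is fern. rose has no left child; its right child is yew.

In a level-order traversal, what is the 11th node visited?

aster

Level-order visits nodes level by level from the root, left to right within each level.
Level 0: lime
Level 1: fig, elm
Level 2: plum, kale
Level 3: ash, rye, iris, rose
Level 4: mint, aster, yew
Level 5: fern, ivy
Level 6: poppy, sage
Full level-order sequence: lime, fig, elm, plum, kale, ash, rye, iris, rose, mint, aster, yew, fern, ivy, poppy, sage.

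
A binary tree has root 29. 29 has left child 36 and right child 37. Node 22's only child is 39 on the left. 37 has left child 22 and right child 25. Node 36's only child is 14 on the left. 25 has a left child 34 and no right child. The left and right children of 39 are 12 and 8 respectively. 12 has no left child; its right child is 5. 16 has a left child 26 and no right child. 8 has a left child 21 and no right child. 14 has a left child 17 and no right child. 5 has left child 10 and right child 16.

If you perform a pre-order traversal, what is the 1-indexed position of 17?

Pre-order visits the node, then its left subtree, then its right subtree.
Visit 29.
At 29: go left to 36.
  Visit 36.
  At 36: go left to 14.
    Visit 14.
    At 14: go left to 17.
      17 is a leaf — visit 17.
    At 14: no right child.
  At 36: no right child.
At 29: go right to 37.
  Visit 37.
  At 37: go left to 22.
    Visit 22.
    At 22: go left to 39.
      Visit 39.
      At 39: go left to 12.
        Visit 12.
        At 12: no left child.
        At 12: go right to 5.
          Visit 5.
          At 5: go left to 10.
            10 is a leaf — visit 10.
          At 5: go right to 16.
            Visit 16.
            At 16: go left to 26.
              26 is a leaf — visit 26.
            At 16: no right child.
      At 39: go right to 8.
        Visit 8.
        At 8: go left to 21.
          21 is a leaf — visit 21.
        At 8: no right child.
    At 22: no right child.
  At 37: go right to 25.
    Visit 25.
    At 25: go left to 34.
      34 is a leaf — visit 34.
    At 25: no right child.
Full pre-order sequence: 29, 36, 14, 17, 37, 22, 39, 12, 5, 10, 16, 26, 8, 21, 25, 34.

4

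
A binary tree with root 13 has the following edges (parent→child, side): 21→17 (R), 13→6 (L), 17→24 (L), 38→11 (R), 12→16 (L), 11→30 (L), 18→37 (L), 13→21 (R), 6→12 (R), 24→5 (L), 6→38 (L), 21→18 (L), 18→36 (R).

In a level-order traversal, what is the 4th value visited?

Level-order visits nodes level by level from the root, left to right within each level.
Level 0: 13
Level 1: 6, 21
Level 2: 38, 12, 18, 17
Level 3: 11, 16, 37, 36, 24
Level 4: 30, 5
Full level-order sequence: 13, 6, 21, 38, 12, 18, 17, 11, 16, 37, 36, 24, 30, 5.

38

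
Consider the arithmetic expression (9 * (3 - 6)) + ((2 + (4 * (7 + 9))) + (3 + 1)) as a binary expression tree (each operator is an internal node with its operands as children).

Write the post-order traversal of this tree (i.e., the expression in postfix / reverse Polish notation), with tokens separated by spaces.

9 3 6 - * 2 4 7 9 + * + 3 1 + + +

Post-order on an expression tree gives postfix notation: for each operator, emit left operand, right operand, then the operator.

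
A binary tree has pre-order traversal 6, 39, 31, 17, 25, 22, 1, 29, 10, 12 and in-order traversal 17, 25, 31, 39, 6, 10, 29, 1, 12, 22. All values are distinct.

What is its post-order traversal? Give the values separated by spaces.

The first element of pre-order is the root; it splits in-order into left and right subtrees.
Root 6: left subtree has 4 nodes {17, 25, 31, 39}, right has 5 {10, 29, 1, 12, 22}.
  Root 39: left subtree has 3 nodes {17, 25, 31}, right has 0 { }.
    Root 31: left subtree has 2 nodes {17, 25}, right has 0 { }.
      Root 17: left subtree has 0 nodes { }, right has 1 {25}.
  Root 22: left subtree has 4 nodes {10, 29, 1, 12}, right has 0 { }.
    Root 1: left subtree has 2 nodes {10, 29}, right has 1 {12}.
      Root 29: left subtree has 1 node {10}, right has 0 { }.

25 17 31 39 10 29 12 1 22 6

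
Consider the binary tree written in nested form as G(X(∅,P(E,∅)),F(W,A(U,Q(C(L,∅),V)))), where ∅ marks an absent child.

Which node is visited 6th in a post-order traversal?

Post-order visits the left subtree, then the right subtree, then the node.
At G: go left to X.
  At X: no left child.
  At X: go right to P.
    At P: go left to E.
      E is a leaf — visit E.
    At P: no right child.
    Visit P.
  Visit X.
At G: go right to F.
  At F: go left to W.
    W is a leaf — visit W.
  At F: go right to A.
    At A: go left to U.
      U is a leaf — visit U.
    At A: go right to Q.
      At Q: go left to C.
        At C: go left to L.
          L is a leaf — visit L.
        At C: no right child.
        Visit C.
      At Q: go right to V.
        V is a leaf — visit V.
      Visit Q.
    Visit A.
  Visit F.
Visit G.
Full post-order sequence: E, P, X, W, U, L, C, V, Q, A, F, G.

L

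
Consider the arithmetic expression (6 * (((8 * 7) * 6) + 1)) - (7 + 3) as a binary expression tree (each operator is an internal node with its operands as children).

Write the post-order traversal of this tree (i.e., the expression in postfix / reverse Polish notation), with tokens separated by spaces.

Post-order on an expression tree gives postfix notation: for each operator, emit left operand, right operand, then the operator.

6 8 7 * 6 * 1 + * 7 3 + -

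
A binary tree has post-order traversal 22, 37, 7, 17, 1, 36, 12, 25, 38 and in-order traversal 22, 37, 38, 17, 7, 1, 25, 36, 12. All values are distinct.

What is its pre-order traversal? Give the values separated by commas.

The last element of post-order is the root; it splits in-order into left and right subtrees.
Root 38: left subtree has 2 nodes {22, 37}, right has 6 {17, 7, 1, 25, 36, 12}.
  Root 37: left subtree has 1 node {22}, right has 0 { }.
  Root 25: left subtree has 3 nodes {17, 7, 1}, right has 2 {36, 12}.
    Root 1: left subtree has 2 nodes {17, 7}, right has 0 { }.
      Root 17: left subtree has 0 nodes { }, right has 1 {7}.
    Root 12: left subtree has 1 node {36}, right has 0 { }.

38, 37, 22, 25, 1, 17, 7, 12, 36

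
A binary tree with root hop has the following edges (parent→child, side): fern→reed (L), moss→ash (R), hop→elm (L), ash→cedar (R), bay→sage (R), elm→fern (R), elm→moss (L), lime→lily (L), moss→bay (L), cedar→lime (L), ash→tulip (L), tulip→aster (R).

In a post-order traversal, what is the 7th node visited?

cedar

Post-order visits the left subtree, then the right subtree, then the node.
At hop: go left to elm.
  At elm: go left to moss.
    At moss: go left to bay.
      At bay: no left child.
      At bay: go right to sage.
        sage is a leaf — visit sage.
      Visit bay.
    At moss: go right to ash.
      At ash: go left to tulip.
        At tulip: no left child.
        At tulip: go right to aster.
          aster is a leaf — visit aster.
        Visit tulip.
      At ash: go right to cedar.
        At cedar: go left to lime.
          At lime: go left to lily.
            lily is a leaf — visit lily.
          At lime: no right child.
          Visit lime.
        At cedar: no right child.
        Visit cedar.
      Visit ash.
    Visit moss.
  At elm: go right to fern.
    At fern: go left to reed.
      reed is a leaf — visit reed.
    At fern: no right child.
    Visit fern.
  Visit elm.
At hop: no right child.
Visit hop.
Full post-order sequence: sage, bay, aster, tulip, lily, lime, cedar, ash, moss, reed, fern, elm, hop.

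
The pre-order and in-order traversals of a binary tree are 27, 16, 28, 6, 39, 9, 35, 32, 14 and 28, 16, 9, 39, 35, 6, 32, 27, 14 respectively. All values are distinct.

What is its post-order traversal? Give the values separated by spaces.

28 9 35 39 32 6 16 14 27

The first element of pre-order is the root; it splits in-order into left and right subtrees.
Root 27: left subtree has 7 nodes {28, 16, 9, 39, 35, 6, 32}, right has 1 {14}.
  Root 16: left subtree has 1 node {28}, right has 5 {9, 39, 35, 6, 32}.
    Root 6: left subtree has 3 nodes {9, 39, 35}, right has 1 {32}.
      Root 39: left subtree has 1 node {9}, right has 1 {35}.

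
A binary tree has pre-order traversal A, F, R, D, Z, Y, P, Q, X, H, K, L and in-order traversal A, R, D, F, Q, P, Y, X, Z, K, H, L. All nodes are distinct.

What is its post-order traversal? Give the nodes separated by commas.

The first element of pre-order is the root; it splits in-order into left and right subtrees.
Root A: left subtree has 0 nodes { }, right has 11 {R, D, F, Q, P, Y, X, Z, K, H, L}.
  Root F: left subtree has 2 nodes {R, D}, right has 8 {Q, P, Y, X, Z, K, H, L}.
    Root R: left subtree has 0 nodes { }, right has 1 {D}.
    Root Z: left subtree has 4 nodes {Q, P, Y, X}, right has 3 {K, H, L}.
      Root Y: left subtree has 2 nodes {Q, P}, right has 1 {X}.
        Root P: left subtree has 1 node {Q}, right has 0 { }.
      Root H: left subtree has 1 node {K}, right has 1 {L}.

D, R, Q, P, X, Y, K, L, H, Z, F, A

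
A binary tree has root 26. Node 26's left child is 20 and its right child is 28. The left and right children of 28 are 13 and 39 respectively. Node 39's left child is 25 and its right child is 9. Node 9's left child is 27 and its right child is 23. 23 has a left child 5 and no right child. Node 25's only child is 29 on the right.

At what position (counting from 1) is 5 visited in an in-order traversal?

In-order visits the left subtree, then the node, then the right subtree.
At 26: go left to 20.
  20 is a leaf — visit 20.
Visit 26.
At 26: go right to 28.
  At 28: go left to 13.
    13 is a leaf — visit 13.
  Visit 28.
  At 28: go right to 39.
    At 39: go left to 25.
      At 25: no left child.
      Visit 25.
      At 25: go right to 29.
        29 is a leaf — visit 29.
    Visit 39.
    At 39: go right to 9.
      At 9: go left to 27.
        27 is a leaf — visit 27.
      Visit 9.
      At 9: go right to 23.
        At 23: go left to 5.
          5 is a leaf — visit 5.
        Visit 23.
        At 23: no right child.
Full in-order sequence: 20, 26, 13, 28, 25, 29, 39, 27, 9, 5, 23.

10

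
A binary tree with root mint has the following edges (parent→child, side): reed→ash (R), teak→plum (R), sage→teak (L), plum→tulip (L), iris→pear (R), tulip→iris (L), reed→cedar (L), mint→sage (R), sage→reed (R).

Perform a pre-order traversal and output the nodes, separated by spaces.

mint sage teak plum tulip iris pear reed cedar ash

Pre-order visits the node, then its left subtree, then its right subtree.
Visit mint.
At mint: no left child.
At mint: go right to sage.
  Visit sage.
  At sage: go left to teak.
    Visit teak.
    At teak: no left child.
    At teak: go right to plum.
      Visit plum.
      At plum: go left to tulip.
        Visit tulip.
        At tulip: go left to iris.
          Visit iris.
          At iris: no left child.
          At iris: go right to pear.
            pear is a leaf — visit pear.
        At tulip: no right child.
      At plum: no right child.
  At sage: go right to reed.
    Visit reed.
    At reed: go left to cedar.
      cedar is a leaf — visit cedar.
    At reed: go right to ash.
      ash is a leaf — visit ash.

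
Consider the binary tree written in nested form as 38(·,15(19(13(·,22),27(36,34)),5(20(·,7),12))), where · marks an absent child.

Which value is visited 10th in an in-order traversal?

In-order visits the left subtree, then the node, then the right subtree.
At 38: no left child.
Visit 38.
At 38: go right to 15.
  At 15: go left to 19.
    At 19: go left to 13.
      At 13: no left child.
      Visit 13.
      At 13: go right to 22.
        22 is a leaf — visit 22.
    Visit 19.
    At 19: go right to 27.
      At 27: go left to 36.
        36 is a leaf — visit 36.
      Visit 27.
      At 27: go right to 34.
        34 is a leaf — visit 34.
  Visit 15.
  At 15: go right to 5.
    At 5: go left to 20.
      At 20: no left child.
      Visit 20.
      At 20: go right to 7.
        7 is a leaf — visit 7.
    Visit 5.
    At 5: go right to 12.
      12 is a leaf — visit 12.
Full in-order sequence: 38, 13, 22, 19, 36, 27, 34, 15, 20, 7, 5, 12.

7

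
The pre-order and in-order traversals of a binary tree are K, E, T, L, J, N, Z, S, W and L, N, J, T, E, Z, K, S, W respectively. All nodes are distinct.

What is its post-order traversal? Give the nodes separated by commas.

The first element of pre-order is the root; it splits in-order into left and right subtrees.
Root K: left subtree has 6 nodes {L, N, J, T, E, Z}, right has 2 {S, W}.
  Root E: left subtree has 4 nodes {L, N, J, T}, right has 1 {Z}.
    Root T: left subtree has 3 nodes {L, N, J}, right has 0 { }.
      Root L: left subtree has 0 nodes { }, right has 2 {N, J}.
        Root J: left subtree has 1 node {N}, right has 0 { }.
  Root S: left subtree has 0 nodes { }, right has 1 {W}.

N, J, L, T, Z, E, W, S, K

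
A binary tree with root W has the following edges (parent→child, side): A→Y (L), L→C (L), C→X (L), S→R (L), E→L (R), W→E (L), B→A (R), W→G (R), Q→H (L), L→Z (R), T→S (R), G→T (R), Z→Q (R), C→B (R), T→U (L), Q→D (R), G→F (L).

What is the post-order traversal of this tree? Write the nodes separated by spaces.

X Y A B C H D Q Z L E F U R S T G W

Post-order visits the left subtree, then the right subtree, then the node.
At W: go left to E.
  At E: no left child.
  At E: go right to L.
    At L: go left to C.
      At C: go left to X.
        X is a leaf — visit X.
      At C: go right to B.
        At B: no left child.
        At B: go right to A.
          At A: go left to Y.
            Y is a leaf — visit Y.
          At A: no right child.
          Visit A.
        Visit B.
      Visit C.
    At L: go right to Z.
      At Z: no left child.
      At Z: go right to Q.
        At Q: go left to H.
          H is a leaf — visit H.
        At Q: go right to D.
          D is a leaf — visit D.
        Visit Q.
      Visit Z.
    Visit L.
  Visit E.
At W: go right to G.
  At G: go left to F.
    F is a leaf — visit F.
  At G: go right to T.
    At T: go left to U.
      U is a leaf — visit U.
    At T: go right to S.
      At S: go left to R.
        R is a leaf — visit R.
      At S: no right child.
      Visit S.
    Visit T.
  Visit G.
Visit W.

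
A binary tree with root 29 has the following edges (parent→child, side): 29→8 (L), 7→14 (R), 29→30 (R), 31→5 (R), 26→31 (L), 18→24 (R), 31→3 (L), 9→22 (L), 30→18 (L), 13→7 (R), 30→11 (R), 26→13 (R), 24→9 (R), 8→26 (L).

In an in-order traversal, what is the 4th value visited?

26

In-order visits the left subtree, then the node, then the right subtree.
At 29: go left to 8.
  At 8: go left to 26.
    At 26: go left to 31.
      At 31: go left to 3.
        3 is a leaf — visit 3.
      Visit 31.
      At 31: go right to 5.
        5 is a leaf — visit 5.
    Visit 26.
    At 26: go right to 13.
      At 13: no left child.
      Visit 13.
      At 13: go right to 7.
        At 7: no left child.
        Visit 7.
        At 7: go right to 14.
          14 is a leaf — visit 14.
  Visit 8.
  At 8: no right child.
Visit 29.
At 29: go right to 30.
  At 30: go left to 18.
    At 18: no left child.
    Visit 18.
    At 18: go right to 24.
      At 24: no left child.
      Visit 24.
      At 24: go right to 9.
        At 9: go left to 22.
          22 is a leaf — visit 22.
        Visit 9.
        At 9: no right child.
  Visit 30.
  At 30: go right to 11.
    11 is a leaf — visit 11.
Full in-order sequence: 3, 31, 5, 26, 13, 7, 14, 8, 29, 18, 24, 22, 9, 30, 11.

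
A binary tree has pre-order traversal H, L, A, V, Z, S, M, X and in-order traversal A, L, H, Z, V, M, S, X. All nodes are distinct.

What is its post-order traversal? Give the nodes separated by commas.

A, L, Z, M, X, S, V, H

The first element of pre-order is the root; it splits in-order into left and right subtrees.
Root H: left subtree has 2 nodes {A, L}, right has 5 {Z, V, M, S, X}.
  Root L: left subtree has 1 node {A}, right has 0 { }.
  Root V: left subtree has 1 node {Z}, right has 3 {M, S, X}.
    Root S: left subtree has 1 node {M}, right has 1 {X}.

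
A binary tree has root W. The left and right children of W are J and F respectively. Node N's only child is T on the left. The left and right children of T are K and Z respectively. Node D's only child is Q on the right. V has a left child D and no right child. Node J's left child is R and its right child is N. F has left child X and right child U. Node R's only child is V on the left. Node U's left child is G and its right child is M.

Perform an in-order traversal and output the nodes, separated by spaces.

D Q V R J K T Z N W X F G U M

In-order visits the left subtree, then the node, then the right subtree.
At W: go left to J.
  At J: go left to R.
    At R: go left to V.
      At V: go left to D.
        At D: no left child.
        Visit D.
        At D: go right to Q.
          Q is a leaf — visit Q.
      Visit V.
      At V: no right child.
    Visit R.
    At R: no right child.
  Visit J.
  At J: go right to N.
    At N: go left to T.
      At T: go left to K.
        K is a leaf — visit K.
      Visit T.
      At T: go right to Z.
        Z is a leaf — visit Z.
    Visit N.
    At N: no right child.
Visit W.
At W: go right to F.
  At F: go left to X.
    X is a leaf — visit X.
  Visit F.
  At F: go right to U.
    At U: go left to G.
      G is a leaf — visit G.
    Visit U.
    At U: go right to M.
      M is a leaf — visit M.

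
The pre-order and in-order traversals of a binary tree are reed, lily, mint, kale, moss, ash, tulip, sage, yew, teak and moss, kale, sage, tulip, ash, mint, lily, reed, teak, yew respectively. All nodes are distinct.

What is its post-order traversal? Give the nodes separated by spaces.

The first element of pre-order is the root; it splits in-order into left and right subtrees.
Root reed: left subtree has 7 nodes {moss, kale, sage, tulip, ash, mint, lily}, right has 2 {teak, yew}.
  Root lily: left subtree has 6 nodes {moss, kale, sage, tulip, ash, mint}, right has 0 { }.
    Root mint: left subtree has 5 nodes {moss, kale, sage, tulip, ash}, right has 0 { }.
      Root kale: left subtree has 1 node {moss}, right has 3 {sage, tulip, ash}.
        Root ash: left subtree has 2 nodes {sage, tulip}, right has 0 { }.
          Root tulip: left subtree has 1 node {sage}, right has 0 { }.
  Root yew: left subtree has 1 node {teak}, right has 0 { }.

moss sage tulip ash kale mint lily teak yew reed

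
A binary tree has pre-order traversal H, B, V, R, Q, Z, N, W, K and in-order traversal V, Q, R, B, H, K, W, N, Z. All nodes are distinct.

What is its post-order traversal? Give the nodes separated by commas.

The first element of pre-order is the root; it splits in-order into left and right subtrees.
Root H: left subtree has 4 nodes {V, Q, R, B}, right has 4 {K, W, N, Z}.
  Root B: left subtree has 3 nodes {V, Q, R}, right has 0 { }.
    Root V: left subtree has 0 nodes { }, right has 2 {Q, R}.
      Root R: left subtree has 1 node {Q}, right has 0 { }.
  Root Z: left subtree has 3 nodes {K, W, N}, right has 0 { }.
    Root N: left subtree has 2 nodes {K, W}, right has 0 { }.
      Root W: left subtree has 1 node {K}, right has 0 { }.

Q, R, V, B, K, W, N, Z, H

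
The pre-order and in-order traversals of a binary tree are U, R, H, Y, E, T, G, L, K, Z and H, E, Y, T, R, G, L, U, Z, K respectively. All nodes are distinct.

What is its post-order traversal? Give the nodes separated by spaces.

The first element of pre-order is the root; it splits in-order into left and right subtrees.
Root U: left subtree has 7 nodes {H, E, Y, T, R, G, L}, right has 2 {Z, K}.
  Root R: left subtree has 4 nodes {H, E, Y, T}, right has 2 {G, L}.
    Root H: left subtree has 0 nodes { }, right has 3 {E, Y, T}.
      Root Y: left subtree has 1 node {E}, right has 1 {T}.
    Root G: left subtree has 0 nodes { }, right has 1 {L}.
  Root K: left subtree has 1 node {Z}, right has 0 { }.

E T Y H L G R Z K U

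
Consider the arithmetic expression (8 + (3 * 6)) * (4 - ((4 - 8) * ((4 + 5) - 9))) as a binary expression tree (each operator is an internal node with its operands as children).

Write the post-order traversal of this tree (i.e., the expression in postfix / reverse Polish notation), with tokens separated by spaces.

8 3 6 * + 4 4 8 - 4 5 + 9 - * - *

Post-order on an expression tree gives postfix notation: for each operator, emit left operand, right operand, then the operator.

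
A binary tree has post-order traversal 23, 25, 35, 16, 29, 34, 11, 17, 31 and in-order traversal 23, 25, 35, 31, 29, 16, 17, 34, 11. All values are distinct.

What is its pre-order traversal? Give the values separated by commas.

31, 35, 25, 23, 17, 29, 16, 11, 34

The last element of post-order is the root; it splits in-order into left and right subtrees.
Root 31: left subtree has 3 nodes {23, 25, 35}, right has 5 {29, 16, 17, 34, 11}.
  Root 35: left subtree has 2 nodes {23, 25}, right has 0 { }.
    Root 25: left subtree has 1 node {23}, right has 0 { }.
  Root 17: left subtree has 2 nodes {29, 16}, right has 2 {34, 11}.
    Root 29: left subtree has 0 nodes { }, right has 1 {16}.
    Root 11: left subtree has 1 node {34}, right has 0 { }.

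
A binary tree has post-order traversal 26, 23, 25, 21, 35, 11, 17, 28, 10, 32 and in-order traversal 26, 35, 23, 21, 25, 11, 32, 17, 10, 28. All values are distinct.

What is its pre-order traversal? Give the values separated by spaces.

The last element of post-order is the root; it splits in-order into left and right subtrees.
Root 32: left subtree has 6 nodes {26, 35, 23, 21, 25, 11}, right has 3 {17, 10, 28}.
  Root 11: left subtree has 5 nodes {26, 35, 23, 21, 25}, right has 0 { }.
    Root 35: left subtree has 1 node {26}, right has 3 {23, 21, 25}.
      Root 21: left subtree has 1 node {23}, right has 1 {25}.
  Root 10: left subtree has 1 node {17}, right has 1 {28}.

32 11 35 26 21 23 25 10 17 28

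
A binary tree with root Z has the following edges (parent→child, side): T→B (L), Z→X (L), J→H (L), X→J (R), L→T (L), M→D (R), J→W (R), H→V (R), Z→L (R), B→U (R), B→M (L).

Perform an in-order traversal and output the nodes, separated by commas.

In-order visits the left subtree, then the node, then the right subtree.
At Z: go left to X.
  At X: no left child.
  Visit X.
  At X: go right to J.
    At J: go left to H.
      At H: no left child.
      Visit H.
      At H: go right to V.
        V is a leaf — visit V.
    Visit J.
    At J: go right to W.
      W is a leaf — visit W.
Visit Z.
At Z: go right to L.
  At L: go left to T.
    At T: go left to B.
      At B: go left to M.
        At M: no left child.
        Visit M.
        At M: go right to D.
          D is a leaf — visit D.
      Visit B.
      At B: go right to U.
        U is a leaf — visit U.
    Visit T.
    At T: no right child.
  Visit L.
  At L: no right child.

X, H, V, J, W, Z, M, D, B, U, T, L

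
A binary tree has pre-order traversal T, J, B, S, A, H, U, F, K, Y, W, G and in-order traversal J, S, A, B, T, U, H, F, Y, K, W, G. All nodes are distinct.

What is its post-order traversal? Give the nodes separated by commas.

The first element of pre-order is the root; it splits in-order into left and right subtrees.
Root T: left subtree has 4 nodes {J, S, A, B}, right has 7 {U, H, F, Y, K, W, G}.
  Root J: left subtree has 0 nodes { }, right has 3 {S, A, B}.
    Root B: left subtree has 2 nodes {S, A}, right has 0 { }.
      Root S: left subtree has 0 nodes { }, right has 1 {A}.
  Root H: left subtree has 1 node {U}, right has 5 {F, Y, K, W, G}.
    Root F: left subtree has 0 nodes { }, right has 4 {Y, K, W, G}.
      Root K: left subtree has 1 node {Y}, right has 2 {W, G}.
        Root W: left subtree has 0 nodes { }, right has 1 {G}.

A, S, B, J, U, Y, G, W, K, F, H, T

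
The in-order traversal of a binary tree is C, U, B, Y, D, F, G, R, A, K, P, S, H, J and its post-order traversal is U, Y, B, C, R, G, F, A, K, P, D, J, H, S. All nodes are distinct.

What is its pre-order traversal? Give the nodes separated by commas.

The last element of post-order is the root; it splits in-order into left and right subtrees.
Root S: left subtree has 11 nodes {C, U, B, Y, D, F, G, R, A, K, P}, right has 2 {H, J}.
  Root D: left subtree has 4 nodes {C, U, B, Y}, right has 6 {F, G, R, A, K, P}.
    Root C: left subtree has 0 nodes { }, right has 3 {U, B, Y}.
      Root B: left subtree has 1 node {U}, right has 1 {Y}.
    Root P: left subtree has 5 nodes {F, G, R, A, K}, right has 0 { }.
      Root K: left subtree has 4 nodes {F, G, R, A}, right has 0 { }.
        Root A: left subtree has 3 nodes {F, G, R}, right has 0 { }.
          Root F: left subtree has 0 nodes { }, right has 2 {G, R}.
            Root G: left subtree has 0 nodes { }, right has 1 {R}.
  Root H: left subtree has 0 nodes { }, right has 1 {J}.

S, D, C, B, U, Y, P, K, A, F, G, R, H, J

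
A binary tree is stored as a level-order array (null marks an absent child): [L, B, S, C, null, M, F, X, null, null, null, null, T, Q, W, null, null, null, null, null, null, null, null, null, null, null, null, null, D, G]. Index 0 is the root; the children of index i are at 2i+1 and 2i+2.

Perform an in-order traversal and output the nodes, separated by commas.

In-order visits the left subtree, then the node, then the right subtree.
At L: go left to B.
  At B: go left to C.
    At C: go left to X.
      X is a leaf — visit X.
    Visit C.
    At C: no right child.
  Visit B.
  At B: no right child.
Visit L.
At L: go right to S.
  At S: go left to M.
    At M: no left child.
    Visit M.
    At M: go right to T.
      T is a leaf — visit T.
  Visit S.
  At S: go right to F.
    At F: go left to Q.
      At Q: no left child.
      Visit Q.
      At Q: go right to D.
        D is a leaf — visit D.
    Visit F.
    At F: go right to W.
      At W: go left to G.
        G is a leaf — visit G.
      Visit W.
      At W: no right child.

X, C, B, L, M, T, S, Q, D, F, G, W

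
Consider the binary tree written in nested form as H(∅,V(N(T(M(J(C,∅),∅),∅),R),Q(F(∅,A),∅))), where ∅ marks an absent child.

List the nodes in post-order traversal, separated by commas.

Post-order visits the left subtree, then the right subtree, then the node.
At H: no left child.
At H: go right to V.
  At V: go left to N.
    At N: go left to T.
      At T: go left to M.
        At M: go left to J.
          At J: go left to C.
            C is a leaf — visit C.
          At J: no right child.
          Visit J.
        At M: no right child.
        Visit M.
      At T: no right child.
      Visit T.
    At N: go right to R.
      R is a leaf — visit R.
    Visit N.
  At V: go right to Q.
    At Q: go left to F.
      At F: no left child.
      At F: go right to A.
        A is a leaf — visit A.
      Visit F.
    At Q: no right child.
    Visit Q.
  Visit V.
Visit H.

C, J, M, T, R, N, A, F, Q, V, H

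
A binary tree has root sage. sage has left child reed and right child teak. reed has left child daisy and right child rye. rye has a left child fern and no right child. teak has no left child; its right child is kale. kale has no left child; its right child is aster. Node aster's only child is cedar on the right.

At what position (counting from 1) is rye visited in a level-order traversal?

5

Level-order visits nodes level by level from the root, left to right within each level.
Level 0: sage
Level 1: reed, teak
Level 2: daisy, rye, kale
Level 3: fern, aster
Level 4: cedar
Full level-order sequence: sage, reed, teak, daisy, rye, kale, fern, aster, cedar.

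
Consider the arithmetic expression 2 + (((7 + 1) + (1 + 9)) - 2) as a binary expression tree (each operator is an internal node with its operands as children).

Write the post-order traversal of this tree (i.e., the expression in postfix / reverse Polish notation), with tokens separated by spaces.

Post-order on an expression tree gives postfix notation: for each operator, emit left operand, right operand, then the operator.

2 7 1 + 1 9 + + 2 - +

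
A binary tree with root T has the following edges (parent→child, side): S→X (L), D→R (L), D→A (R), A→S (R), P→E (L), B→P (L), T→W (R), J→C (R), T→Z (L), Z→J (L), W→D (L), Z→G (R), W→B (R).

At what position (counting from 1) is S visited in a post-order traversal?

7

Post-order visits the left subtree, then the right subtree, then the node.
At T: go left to Z.
  At Z: go left to J.
    At J: no left child.
    At J: go right to C.
      C is a leaf — visit C.
    Visit J.
  At Z: go right to G.
    G is a leaf — visit G.
  Visit Z.
At T: go right to W.
  At W: go left to D.
    At D: go left to R.
      R is a leaf — visit R.
    At D: go right to A.
      At A: no left child.
      At A: go right to S.
        At S: go left to X.
          X is a leaf — visit X.
        At S: no right child.
        Visit S.
      Visit A.
    Visit D.
  At W: go right to B.
    At B: go left to P.
      At P: go left to E.
        E is a leaf — visit E.
      At P: no right child.
      Visit P.
    At B: no right child.
    Visit B.
  Visit W.
Visit T.
Full post-order sequence: C, J, G, Z, R, X, S, A, D, E, P, B, W, T.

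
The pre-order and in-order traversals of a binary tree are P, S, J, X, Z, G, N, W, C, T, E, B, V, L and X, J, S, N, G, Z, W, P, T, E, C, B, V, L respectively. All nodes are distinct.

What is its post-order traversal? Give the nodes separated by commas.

X, J, N, G, W, Z, S, E, T, L, V, B, C, P

The first element of pre-order is the root; it splits in-order into left and right subtrees.
Root P: left subtree has 7 nodes {X, J, S, N, G, Z, W}, right has 6 {T, E, C, B, V, L}.
  Root S: left subtree has 2 nodes {X, J}, right has 4 {N, G, Z, W}.
    Root J: left subtree has 1 node {X}, right has 0 { }.
    Root Z: left subtree has 2 nodes {N, G}, right has 1 {W}.
      Root G: left subtree has 1 node {N}, right has 0 { }.
  Root C: left subtree has 2 nodes {T, E}, right has 3 {B, V, L}.
    Root T: left subtree has 0 nodes { }, right has 1 {E}.
    Root B: left subtree has 0 nodes { }, right has 2 {V, L}.
      Root V: left subtree has 0 nodes { }, right has 1 {L}.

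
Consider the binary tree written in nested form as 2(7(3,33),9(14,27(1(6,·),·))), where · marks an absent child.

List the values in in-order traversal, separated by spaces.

In-order visits the left subtree, then the node, then the right subtree.
At 2: go left to 7.
  At 7: go left to 3.
    3 is a leaf — visit 3.
  Visit 7.
  At 7: go right to 33.
    33 is a leaf — visit 33.
Visit 2.
At 2: go right to 9.
  At 9: go left to 14.
    14 is a leaf — visit 14.
  Visit 9.
  At 9: go right to 27.
    At 27: go left to 1.
      At 1: go left to 6.
        6 is a leaf — visit 6.
      Visit 1.
      At 1: no right child.
    Visit 27.
    At 27: no right child.

3 7 33 2 14 9 6 1 27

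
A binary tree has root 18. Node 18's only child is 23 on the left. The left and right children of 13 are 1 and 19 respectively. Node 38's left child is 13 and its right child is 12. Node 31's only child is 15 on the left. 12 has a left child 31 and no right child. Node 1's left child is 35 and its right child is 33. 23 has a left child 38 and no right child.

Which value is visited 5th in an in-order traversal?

In-order visits the left subtree, then the node, then the right subtree.
At 18: go left to 23.
  At 23: go left to 38.
    At 38: go left to 13.
      At 13: go left to 1.
        At 1: go left to 35.
          35 is a leaf — visit 35.
        Visit 1.
        At 1: go right to 33.
          33 is a leaf — visit 33.
      Visit 13.
      At 13: go right to 19.
        19 is a leaf — visit 19.
    Visit 38.
    At 38: go right to 12.
      At 12: go left to 31.
        At 31: go left to 15.
          15 is a leaf — visit 15.
        Visit 31.
        At 31: no right child.
      Visit 12.
      At 12: no right child.
  Visit 23.
  At 23: no right child.
Visit 18.
At 18: no right child.
Full in-order sequence: 35, 1, 33, 13, 19, 38, 15, 31, 12, 23, 18.

19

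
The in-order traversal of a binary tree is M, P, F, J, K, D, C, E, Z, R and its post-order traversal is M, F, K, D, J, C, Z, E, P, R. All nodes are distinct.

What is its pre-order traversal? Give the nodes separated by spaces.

R P M E C J F D K Z

The last element of post-order is the root; it splits in-order into left and right subtrees.
Root R: left subtree has 9 nodes {M, P, F, J, K, D, C, E, Z}, right has 0 { }.
  Root P: left subtree has 1 node {M}, right has 7 {F, J, K, D, C, E, Z}.
    Root E: left subtree has 5 nodes {F, J, K, D, C}, right has 1 {Z}.
      Root C: left subtree has 4 nodes {F, J, K, D}, right has 0 { }.
        Root J: left subtree has 1 node {F}, right has 2 {K, D}.
          Root D: left subtree has 1 node {K}, right has 0 { }.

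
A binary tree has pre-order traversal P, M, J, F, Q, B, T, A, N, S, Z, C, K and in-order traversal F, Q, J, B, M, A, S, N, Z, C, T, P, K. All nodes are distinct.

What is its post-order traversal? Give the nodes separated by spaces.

The first element of pre-order is the root; it splits in-order into left and right subtrees.
Root P: left subtree has 11 nodes {F, Q, J, B, M, A, S, N, Z, C, T}, right has 1 {K}.
  Root M: left subtree has 4 nodes {F, Q, J, B}, right has 6 {A, S, N, Z, C, T}.
    Root J: left subtree has 2 nodes {F, Q}, right has 1 {B}.
      Root F: left subtree has 0 nodes { }, right has 1 {Q}.
    Root T: left subtree has 5 nodes {A, S, N, Z, C}, right has 0 { }.
      Root A: left subtree has 0 nodes { }, right has 4 {S, N, Z, C}.
        Root N: left subtree has 1 node {S}, right has 2 {Z, C}.
          Root Z: left subtree has 0 nodes { }, right has 1 {C}.

Q F B J S C Z N A T M K P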